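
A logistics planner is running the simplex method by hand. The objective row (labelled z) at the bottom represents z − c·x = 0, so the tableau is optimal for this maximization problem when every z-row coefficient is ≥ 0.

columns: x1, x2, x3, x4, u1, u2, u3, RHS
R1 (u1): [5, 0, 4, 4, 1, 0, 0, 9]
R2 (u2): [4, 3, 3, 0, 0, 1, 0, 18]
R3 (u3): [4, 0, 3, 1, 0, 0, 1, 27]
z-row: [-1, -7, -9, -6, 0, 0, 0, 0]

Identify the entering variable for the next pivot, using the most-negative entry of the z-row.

x3

Negative z-row entries: x1: -1, x2: -7, x3: -9, x4: -6.
The most negative is -9 in column x3, so x3 enters.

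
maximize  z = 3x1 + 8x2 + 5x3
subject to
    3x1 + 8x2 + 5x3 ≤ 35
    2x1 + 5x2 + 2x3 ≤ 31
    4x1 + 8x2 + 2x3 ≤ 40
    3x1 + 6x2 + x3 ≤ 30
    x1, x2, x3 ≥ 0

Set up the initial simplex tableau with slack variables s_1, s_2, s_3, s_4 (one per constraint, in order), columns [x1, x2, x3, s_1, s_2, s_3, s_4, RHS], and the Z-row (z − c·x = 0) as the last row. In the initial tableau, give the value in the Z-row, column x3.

The Z-row carries the negated objective coefficients: the x3 entry is -5.

-5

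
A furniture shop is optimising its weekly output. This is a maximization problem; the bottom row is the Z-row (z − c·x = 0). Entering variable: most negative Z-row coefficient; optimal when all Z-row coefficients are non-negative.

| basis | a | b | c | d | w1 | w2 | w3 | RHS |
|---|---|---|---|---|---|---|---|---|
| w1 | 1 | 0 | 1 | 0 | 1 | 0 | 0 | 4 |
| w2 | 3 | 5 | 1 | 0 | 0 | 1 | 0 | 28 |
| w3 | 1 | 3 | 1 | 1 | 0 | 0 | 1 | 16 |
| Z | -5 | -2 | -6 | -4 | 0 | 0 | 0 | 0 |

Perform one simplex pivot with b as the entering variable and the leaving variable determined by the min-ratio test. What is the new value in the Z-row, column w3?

2/3

Ratio test on column b — row 1: entry 0 ≤ 0; row 2: 28/5 = 28/5; row 3: 16/3 = 16/3. Minimum is 16/3 at row 3 (w3 leaves); pivot element 3.
Divide row 3 by 3; eliminate column b from the other rows.
Z-row update in column w3: 0 − (-2)·(1/3) = 2/3.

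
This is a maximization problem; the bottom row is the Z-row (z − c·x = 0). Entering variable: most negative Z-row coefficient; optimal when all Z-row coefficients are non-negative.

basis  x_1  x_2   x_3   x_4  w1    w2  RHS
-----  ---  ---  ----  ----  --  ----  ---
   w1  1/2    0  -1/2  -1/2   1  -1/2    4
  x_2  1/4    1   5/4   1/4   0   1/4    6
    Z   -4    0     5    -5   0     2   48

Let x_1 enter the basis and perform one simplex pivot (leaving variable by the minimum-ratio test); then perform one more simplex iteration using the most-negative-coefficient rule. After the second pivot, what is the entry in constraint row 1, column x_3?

Ratio test on column x_1 — row 1: 4/(1/2) = 8; row 2: 6/(1/4) = 24. Minimum is 8 at row 1 (w1 leaves); pivot element 1/2.
Divide row 1 by 1/2; eliminate column x_1 from the other rows.
Second iteration: most negative Z-row entry is -9 in column x_4, so x_4 enters.
Ratio test on column x_4 — row 1: entry -1 ≤ 0; row 2: 4/(1/2) = 8. Minimum is 8 at row 2 (x_2 leaves); pivot element 1/2.
Divide row 2 by 1/2; eliminate column x_4 from the other rows.
After both pivots, the entry at constraint row 1, column x_3 is 2.

2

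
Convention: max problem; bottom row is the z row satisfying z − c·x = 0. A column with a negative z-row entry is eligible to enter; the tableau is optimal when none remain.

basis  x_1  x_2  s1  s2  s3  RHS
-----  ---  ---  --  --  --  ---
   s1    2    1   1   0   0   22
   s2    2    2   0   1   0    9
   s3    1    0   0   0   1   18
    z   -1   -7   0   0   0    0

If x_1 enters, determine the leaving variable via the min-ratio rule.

s2

Column x_1 entries and ratios — s1: 22/2 = 11; s2: 9/2 = 9/2; s3: 18/1 = 18.
Smallest ratio is 9/2 in the row of s2, so s2 leaves.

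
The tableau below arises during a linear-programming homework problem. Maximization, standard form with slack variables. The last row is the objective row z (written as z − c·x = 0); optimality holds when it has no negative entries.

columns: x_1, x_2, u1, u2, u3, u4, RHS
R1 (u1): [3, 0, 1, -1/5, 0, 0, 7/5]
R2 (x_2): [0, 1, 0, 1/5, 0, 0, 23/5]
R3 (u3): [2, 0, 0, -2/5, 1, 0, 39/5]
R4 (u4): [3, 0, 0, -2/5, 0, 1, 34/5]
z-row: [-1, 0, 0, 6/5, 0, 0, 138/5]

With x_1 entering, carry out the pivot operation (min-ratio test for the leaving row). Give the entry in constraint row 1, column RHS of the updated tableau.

Ratio test on column x_1 — row 1: (7/5)/3 = 7/15; row 2: entry 0 ≤ 0; row 3: (39/5)/2 = 39/10; row 4: (34/5)/3 = 34/15. Minimum is 7/15 at row 1 (u1 leaves); pivot element 3.
Divide row 1 by 3; eliminate column x_1 from the other rows.
In the new row 1, the RHS entry is the old entry divided by the pivot: (7/5)/3 = 7/15.

7/15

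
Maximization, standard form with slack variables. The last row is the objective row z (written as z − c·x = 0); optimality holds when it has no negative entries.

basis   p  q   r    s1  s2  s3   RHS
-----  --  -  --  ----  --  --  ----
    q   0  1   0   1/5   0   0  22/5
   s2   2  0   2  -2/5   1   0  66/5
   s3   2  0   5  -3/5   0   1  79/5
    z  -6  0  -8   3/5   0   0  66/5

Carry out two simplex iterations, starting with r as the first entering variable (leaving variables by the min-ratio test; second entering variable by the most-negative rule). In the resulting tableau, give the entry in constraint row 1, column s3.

0

Ratio test on column r — row 1: entry 0 ≤ 0; row 2: (66/5)/2 = 33/5; row 3: (79/5)/5 = 79/25. Minimum is 79/25 at row 3 (s3 leaves); pivot element 5.
Divide row 3 by 5; eliminate column r from the other rows.
Second iteration: most negative z-row entry is -14/5 in column p, so p enters.
Ratio test on column p — row 1: entry 0 ≤ 0; row 2: (172/25)/(6/5) = 86/15; row 3: (79/25)/(2/5) = 79/10. Minimum is 86/15 at row 2 (s2 leaves); pivot element 6/5.
Divide row 2 by 6/5; eliminate column p from the other rows.
After both pivots, the entry at constraint row 1, column s3 is 0.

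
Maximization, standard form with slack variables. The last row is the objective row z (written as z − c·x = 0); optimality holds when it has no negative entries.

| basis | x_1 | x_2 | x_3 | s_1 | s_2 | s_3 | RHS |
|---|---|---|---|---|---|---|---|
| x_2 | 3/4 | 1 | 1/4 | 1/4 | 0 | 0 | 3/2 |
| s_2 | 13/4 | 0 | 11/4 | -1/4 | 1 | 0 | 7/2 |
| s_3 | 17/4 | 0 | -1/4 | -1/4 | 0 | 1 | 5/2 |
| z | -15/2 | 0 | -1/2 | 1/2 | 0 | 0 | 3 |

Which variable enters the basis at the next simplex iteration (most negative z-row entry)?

x_1

Negative z-row entries: x_1: -15/2, x_3: -1/2.
The most negative is -15/2 in column x_1, so x_1 enters.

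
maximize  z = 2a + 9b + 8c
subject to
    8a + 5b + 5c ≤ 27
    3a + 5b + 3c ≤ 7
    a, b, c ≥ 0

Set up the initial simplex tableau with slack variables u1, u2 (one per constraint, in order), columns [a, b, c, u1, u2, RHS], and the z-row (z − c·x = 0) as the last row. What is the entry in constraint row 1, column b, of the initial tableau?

Constraint 1 has coefficient 5 on b.

5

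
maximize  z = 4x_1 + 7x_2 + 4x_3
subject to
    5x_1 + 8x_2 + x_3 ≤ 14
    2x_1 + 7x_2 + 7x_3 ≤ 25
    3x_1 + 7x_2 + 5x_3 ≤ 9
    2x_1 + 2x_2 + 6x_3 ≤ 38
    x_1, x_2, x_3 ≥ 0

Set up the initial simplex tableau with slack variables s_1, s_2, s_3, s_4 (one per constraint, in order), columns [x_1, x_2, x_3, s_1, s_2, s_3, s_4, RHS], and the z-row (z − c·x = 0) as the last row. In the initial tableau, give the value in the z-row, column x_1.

The z-row carries the negated objective coefficients: the x_1 entry is -4.

-4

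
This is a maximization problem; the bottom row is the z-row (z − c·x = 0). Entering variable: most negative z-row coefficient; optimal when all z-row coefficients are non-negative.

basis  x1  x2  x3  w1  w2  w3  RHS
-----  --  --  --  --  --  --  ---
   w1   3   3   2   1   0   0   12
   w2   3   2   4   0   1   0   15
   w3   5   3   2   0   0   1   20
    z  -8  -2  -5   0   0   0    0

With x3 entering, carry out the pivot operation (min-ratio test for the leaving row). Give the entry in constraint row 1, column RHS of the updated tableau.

9/2

Ratio test on column x3 — row 1: 12/2 = 6; row 2: 15/4 = 15/4; row 3: 20/2 = 10. Minimum is 15/4 at row 2 (w2 leaves); pivot element 4.
Divide row 2 by 4; eliminate column x3 from the other rows.
Row 1 update in column RHS: 12 − 2·(15/4) = 9/2.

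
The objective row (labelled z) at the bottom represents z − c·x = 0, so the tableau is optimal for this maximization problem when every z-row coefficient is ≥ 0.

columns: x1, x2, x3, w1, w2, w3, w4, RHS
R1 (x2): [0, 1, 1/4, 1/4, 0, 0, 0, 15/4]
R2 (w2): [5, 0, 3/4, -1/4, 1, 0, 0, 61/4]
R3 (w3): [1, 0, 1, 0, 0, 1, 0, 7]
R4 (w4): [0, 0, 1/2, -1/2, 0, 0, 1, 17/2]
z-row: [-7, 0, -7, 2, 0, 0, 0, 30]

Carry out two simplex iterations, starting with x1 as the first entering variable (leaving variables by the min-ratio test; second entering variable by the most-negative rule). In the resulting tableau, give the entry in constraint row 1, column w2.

Ratio test on column x1 — row 1: entry 0 ≤ 0; row 2: (61/4)/5 = 61/20; row 3: 7/1 = 7; row 4: entry 0 ≤ 0. Minimum is 61/20 at row 2 (w2 leaves); pivot element 5.
Divide row 2 by 5; eliminate column x1 from the other rows.
Second iteration: most negative z-row entry is -119/20 in column x3, so x3 enters.
Ratio test on column x3 — row 1: (15/4)/(1/4) = 15; row 2: (61/20)/(3/20) = 61/3; row 3: (79/20)/(17/20) = 79/17; row 4: (17/2)/(1/2) = 17. Minimum is 79/17 at row 3 (w3 leaves); pivot element 17/20.
Divide row 3 by 17/20; eliminate column x3 from the other rows.
After both pivots, the entry at constraint row 1, column w2 is 1/17.

1/17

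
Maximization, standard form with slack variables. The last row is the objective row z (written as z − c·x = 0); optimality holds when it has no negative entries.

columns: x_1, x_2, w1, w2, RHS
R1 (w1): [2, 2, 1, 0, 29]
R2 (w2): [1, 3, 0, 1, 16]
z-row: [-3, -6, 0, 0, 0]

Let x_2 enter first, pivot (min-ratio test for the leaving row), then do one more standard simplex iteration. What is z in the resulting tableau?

183/4

Ratio test on column x_2 — row 1: 29/2 = 29/2; row 2: 16/3 = 16/3. Minimum is 16/3 at row 2 (w2 leaves); pivot element 3.
Pivot on row 2; the z-row RHS becomes 0 − (-6)·(16/3) = 32.
Next entering variable (most negative z-row entry -1): x_1.
Ratio test on column x_1 — row 1: (55/3)/(4/3) = 55/4; row 2: (16/3)/(1/3) = 16. Minimum is 55/4 at row 1 (w1 leaves); pivot element 4/3.
After the second pivot the z-row RHS is 32 − (-1)·(55/4) = 183/4.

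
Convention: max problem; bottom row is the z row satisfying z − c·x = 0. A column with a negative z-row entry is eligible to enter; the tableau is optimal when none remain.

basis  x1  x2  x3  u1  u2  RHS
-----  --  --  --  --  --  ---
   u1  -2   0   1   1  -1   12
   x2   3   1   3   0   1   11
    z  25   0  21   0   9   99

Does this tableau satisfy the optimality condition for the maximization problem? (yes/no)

yes

Every z-row coefficient is ≥ 0, so the tableau is optimal.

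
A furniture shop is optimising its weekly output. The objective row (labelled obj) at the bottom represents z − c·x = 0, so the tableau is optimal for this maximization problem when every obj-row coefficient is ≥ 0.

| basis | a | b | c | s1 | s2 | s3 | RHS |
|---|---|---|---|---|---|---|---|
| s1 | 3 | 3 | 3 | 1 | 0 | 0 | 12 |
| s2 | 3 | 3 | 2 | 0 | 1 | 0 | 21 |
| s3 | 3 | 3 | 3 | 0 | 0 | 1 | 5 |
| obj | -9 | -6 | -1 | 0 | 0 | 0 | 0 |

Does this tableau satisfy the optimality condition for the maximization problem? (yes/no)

The obj-row has a negative entry -9 in column a, so it is not optimal.

no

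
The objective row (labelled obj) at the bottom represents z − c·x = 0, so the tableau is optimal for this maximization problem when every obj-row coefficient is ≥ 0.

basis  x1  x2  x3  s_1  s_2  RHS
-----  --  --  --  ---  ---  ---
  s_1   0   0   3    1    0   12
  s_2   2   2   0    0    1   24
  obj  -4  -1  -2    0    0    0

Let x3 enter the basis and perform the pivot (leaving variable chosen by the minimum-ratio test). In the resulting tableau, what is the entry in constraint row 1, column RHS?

4

Ratio test on column x3 — row 1: 12/3 = 4; row 2: entry 0 ≤ 0. Minimum is 4 at row 1 (s_1 leaves); pivot element 3.
Divide row 1 by 3; eliminate column x3 from the other rows.
In the new row 1, the RHS entry is the old entry divided by the pivot: 12/3 = 4.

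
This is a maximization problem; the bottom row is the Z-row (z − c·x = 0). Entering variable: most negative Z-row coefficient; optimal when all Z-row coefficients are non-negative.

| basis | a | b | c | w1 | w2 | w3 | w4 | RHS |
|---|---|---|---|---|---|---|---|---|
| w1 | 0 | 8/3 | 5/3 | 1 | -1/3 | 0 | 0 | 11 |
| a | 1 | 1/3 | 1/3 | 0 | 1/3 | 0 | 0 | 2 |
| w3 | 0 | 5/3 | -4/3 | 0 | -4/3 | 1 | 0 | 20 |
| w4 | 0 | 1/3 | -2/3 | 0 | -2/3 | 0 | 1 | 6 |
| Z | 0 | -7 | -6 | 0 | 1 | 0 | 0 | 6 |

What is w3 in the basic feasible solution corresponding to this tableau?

20

w3 is basic (row 3); its value is the RHS of that row, 20.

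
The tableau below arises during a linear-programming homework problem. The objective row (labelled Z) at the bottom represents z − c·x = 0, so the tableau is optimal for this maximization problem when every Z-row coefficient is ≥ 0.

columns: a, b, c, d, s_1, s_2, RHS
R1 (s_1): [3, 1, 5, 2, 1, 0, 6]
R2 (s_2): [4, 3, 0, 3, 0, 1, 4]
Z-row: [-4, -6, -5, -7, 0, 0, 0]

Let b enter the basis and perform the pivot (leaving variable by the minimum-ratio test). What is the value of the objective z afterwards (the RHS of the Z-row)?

Ratio test on column b — row 1: 6/1 = 6; row 2: 4/3 = 4/3. Minimum is 4/3 at row 2 (s_2 leaves); pivot element 3.
Pivot on row 2; the Z-row RHS becomes 0 − (-6)·(4/3) = 8.

8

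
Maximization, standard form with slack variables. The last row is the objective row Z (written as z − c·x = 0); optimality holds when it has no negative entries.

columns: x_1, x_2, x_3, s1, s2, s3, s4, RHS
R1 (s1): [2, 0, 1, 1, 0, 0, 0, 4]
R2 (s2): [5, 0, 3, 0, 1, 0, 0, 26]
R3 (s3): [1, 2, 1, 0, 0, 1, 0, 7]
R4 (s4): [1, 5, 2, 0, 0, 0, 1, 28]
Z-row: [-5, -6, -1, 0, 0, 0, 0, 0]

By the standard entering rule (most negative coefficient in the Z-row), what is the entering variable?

x_2

Negative Z-row entries: x_1: -5, x_2: -6, x_3: -1.
The most negative is -6 in column x_2, so x_2 enters.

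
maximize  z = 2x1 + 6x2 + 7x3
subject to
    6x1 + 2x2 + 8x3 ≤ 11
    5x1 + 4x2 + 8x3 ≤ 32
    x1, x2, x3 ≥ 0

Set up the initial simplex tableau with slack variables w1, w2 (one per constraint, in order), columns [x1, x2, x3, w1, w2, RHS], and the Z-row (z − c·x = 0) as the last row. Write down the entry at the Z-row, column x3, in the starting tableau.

-7

The Z-row carries the negated objective coefficients: the x3 entry is -7.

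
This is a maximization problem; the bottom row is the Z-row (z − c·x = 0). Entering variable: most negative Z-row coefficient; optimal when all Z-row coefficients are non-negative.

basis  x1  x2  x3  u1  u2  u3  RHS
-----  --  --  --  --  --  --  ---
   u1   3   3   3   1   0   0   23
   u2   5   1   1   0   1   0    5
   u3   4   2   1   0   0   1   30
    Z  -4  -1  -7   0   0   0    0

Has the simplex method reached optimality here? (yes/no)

The Z-row has a negative entry -7 in column x3, so it is not optimal.

no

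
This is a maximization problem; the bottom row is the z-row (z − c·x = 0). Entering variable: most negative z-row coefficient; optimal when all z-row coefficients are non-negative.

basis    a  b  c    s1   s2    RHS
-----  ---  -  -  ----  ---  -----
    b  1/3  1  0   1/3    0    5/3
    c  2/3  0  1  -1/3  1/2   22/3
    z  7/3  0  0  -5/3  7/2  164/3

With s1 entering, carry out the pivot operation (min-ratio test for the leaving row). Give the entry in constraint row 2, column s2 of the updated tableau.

Ratio test on column s1 — row 1: (5/3)/(1/3) = 5; row 2: entry -1/3 ≤ 0. Minimum is 5 at row 1 (b leaves); pivot element 1/3.
Divide row 1 by 1/3; eliminate column s1 from the other rows.
Row 2 update in column s2: 1/2 − (-1/3)·0 = 1/2.

1/2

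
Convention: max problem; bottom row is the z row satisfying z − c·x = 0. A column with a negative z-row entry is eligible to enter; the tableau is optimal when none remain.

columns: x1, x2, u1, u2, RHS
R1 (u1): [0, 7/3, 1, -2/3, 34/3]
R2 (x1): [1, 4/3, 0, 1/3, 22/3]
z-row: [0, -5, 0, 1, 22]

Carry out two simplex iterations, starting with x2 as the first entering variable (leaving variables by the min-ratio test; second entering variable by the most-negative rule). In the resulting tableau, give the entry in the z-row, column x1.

3/5

Ratio test on column x2 — row 1: (34/3)/(7/3) = 34/7; row 2: (22/3)/(4/3) = 11/2. Minimum is 34/7 at row 1 (u1 leaves); pivot element 7/3.
Divide row 1 by 7/3; eliminate column x2 from the other rows.
Second iteration: most negative z-row entry is -3/7 in column u2, so u2 enters.
Ratio test on column u2 — row 1: entry -2/7 ≤ 0; row 2: (6/7)/(5/7) = 6/5. Minimum is 6/5 at row 2 (x1 leaves); pivot element 5/7.
Divide row 2 by 5/7; eliminate column u2 from the other rows.
After both pivots, the entry at the z-row, column x1 is 3/5.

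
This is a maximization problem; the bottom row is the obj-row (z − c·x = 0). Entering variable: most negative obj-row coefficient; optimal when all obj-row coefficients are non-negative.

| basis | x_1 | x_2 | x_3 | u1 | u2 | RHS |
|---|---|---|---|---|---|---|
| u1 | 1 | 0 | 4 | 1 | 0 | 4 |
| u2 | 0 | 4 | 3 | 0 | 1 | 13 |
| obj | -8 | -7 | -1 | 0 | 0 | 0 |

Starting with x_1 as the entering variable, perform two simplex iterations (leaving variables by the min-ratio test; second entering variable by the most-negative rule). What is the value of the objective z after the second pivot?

Ratio test on column x_1 — row 1: 4/1 = 4; row 2: entry 0 ≤ 0. Minimum is 4 at row 1 (u1 leaves); pivot element 1.
Pivot on row 1; the obj-row RHS becomes 0 − (-8)·4 = 32.
Next entering variable (most negative obj-row entry -7): x_2.
Ratio test on column x_2 — row 1: entry 0 ≤ 0; row 2: 13/4 = 13/4. Minimum is 13/4 at row 2 (u2 leaves); pivot element 4.
After the second pivot the obj-row RHS is 32 − (-7)·(13/4) = 219/4.

219/4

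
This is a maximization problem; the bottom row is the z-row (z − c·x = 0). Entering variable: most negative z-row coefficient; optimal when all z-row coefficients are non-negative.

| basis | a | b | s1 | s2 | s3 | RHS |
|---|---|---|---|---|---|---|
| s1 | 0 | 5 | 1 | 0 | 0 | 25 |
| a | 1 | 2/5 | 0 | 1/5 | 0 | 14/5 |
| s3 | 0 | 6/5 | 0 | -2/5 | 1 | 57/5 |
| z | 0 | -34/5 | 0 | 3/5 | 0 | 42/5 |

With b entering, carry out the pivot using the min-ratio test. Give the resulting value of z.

212/5

Ratio test on column b — row 1: 25/5 = 5; row 2: (14/5)/(2/5) = 7; row 3: (57/5)/(6/5) = 19/2. Minimum is 5 at row 1 (s1 leaves); pivot element 5.
Pivot on row 1; the z-row RHS becomes 42/5 − (-34/5)·5 = 212/5.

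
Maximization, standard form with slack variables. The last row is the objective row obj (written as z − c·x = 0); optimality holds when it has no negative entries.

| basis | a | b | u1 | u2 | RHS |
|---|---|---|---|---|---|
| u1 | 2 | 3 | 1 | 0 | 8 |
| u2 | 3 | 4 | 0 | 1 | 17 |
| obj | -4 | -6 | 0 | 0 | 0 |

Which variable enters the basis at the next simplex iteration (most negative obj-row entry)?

b

Negative obj-row entries: a: -4, b: -6.
The most negative is -6 in column b, so b enters.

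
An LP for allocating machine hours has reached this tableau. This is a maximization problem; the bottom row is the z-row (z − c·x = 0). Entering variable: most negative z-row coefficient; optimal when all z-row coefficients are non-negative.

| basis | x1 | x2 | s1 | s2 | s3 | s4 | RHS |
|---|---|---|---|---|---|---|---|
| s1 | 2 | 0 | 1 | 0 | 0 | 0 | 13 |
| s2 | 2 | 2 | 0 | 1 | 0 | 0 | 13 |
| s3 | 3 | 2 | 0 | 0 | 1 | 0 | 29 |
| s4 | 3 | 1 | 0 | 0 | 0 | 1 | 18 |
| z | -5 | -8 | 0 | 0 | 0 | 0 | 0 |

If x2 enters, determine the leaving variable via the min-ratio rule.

s2

Column x2 entries and ratios — s1: 0 ≤ 0, skip; s2: 13/2 = 13/2; s3: 29/2 = 29/2; s4: 18/1 = 18.
Smallest ratio is 13/2 in the row of s2, so s2 leaves.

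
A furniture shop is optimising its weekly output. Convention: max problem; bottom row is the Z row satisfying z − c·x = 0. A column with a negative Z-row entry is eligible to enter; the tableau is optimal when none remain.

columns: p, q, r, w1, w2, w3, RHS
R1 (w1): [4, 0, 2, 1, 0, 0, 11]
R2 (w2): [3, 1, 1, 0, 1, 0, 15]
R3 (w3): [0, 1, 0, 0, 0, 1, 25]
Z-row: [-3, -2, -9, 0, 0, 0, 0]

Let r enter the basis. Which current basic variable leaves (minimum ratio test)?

w1

Column r entries and ratios — w1: 11/2 = 11/2; w2: 15/1 = 15; w3: 0 ≤ 0, skip.
Smallest ratio is 11/2 in the row of w1, so w1 leaves.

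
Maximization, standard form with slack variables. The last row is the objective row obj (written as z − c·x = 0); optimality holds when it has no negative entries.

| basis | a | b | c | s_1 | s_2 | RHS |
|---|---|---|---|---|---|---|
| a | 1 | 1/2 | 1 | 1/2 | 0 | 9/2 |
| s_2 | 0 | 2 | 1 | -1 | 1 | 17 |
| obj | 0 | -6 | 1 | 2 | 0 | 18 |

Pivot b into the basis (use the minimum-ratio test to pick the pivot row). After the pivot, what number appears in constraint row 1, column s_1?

3/4

Ratio test on column b — row 1: (9/2)/(1/2) = 9; row 2: 17/2 = 17/2. Minimum is 17/2 at row 2 (s_2 leaves); pivot element 2.
Divide row 2 by 2; eliminate column b from the other rows.
Row 1 update in column s_1: 1/2 − (1/2)·(-1/2) = 3/4.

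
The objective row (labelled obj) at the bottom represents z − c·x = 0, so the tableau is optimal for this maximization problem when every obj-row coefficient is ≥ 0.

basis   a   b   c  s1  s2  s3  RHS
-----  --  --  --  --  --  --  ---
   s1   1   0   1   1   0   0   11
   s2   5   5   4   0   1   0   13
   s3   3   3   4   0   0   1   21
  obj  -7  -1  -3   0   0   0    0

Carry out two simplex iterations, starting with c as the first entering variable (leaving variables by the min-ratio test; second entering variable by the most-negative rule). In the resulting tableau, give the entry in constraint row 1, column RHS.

Ratio test on column c — row 1: 11/1 = 11; row 2: 13/4 = 13/4; row 3: 21/4 = 21/4. Minimum is 13/4 at row 2 (s2 leaves); pivot element 4.
Divide row 2 by 4; eliminate column c from the other rows.
Second iteration: most negative obj-row entry is -13/4 in column a, so a enters.
Ratio test on column a — row 1: entry -1/4 ≤ 0; row 2: (13/4)/(5/4) = 13/5; row 3: entry -2 ≤ 0. Minimum is 13/5 at row 2 (c leaves); pivot element 5/4.
Divide row 2 by 5/4; eliminate column a from the other rows.
After both pivots, the entry at constraint row 1, column RHS is 42/5.

42/5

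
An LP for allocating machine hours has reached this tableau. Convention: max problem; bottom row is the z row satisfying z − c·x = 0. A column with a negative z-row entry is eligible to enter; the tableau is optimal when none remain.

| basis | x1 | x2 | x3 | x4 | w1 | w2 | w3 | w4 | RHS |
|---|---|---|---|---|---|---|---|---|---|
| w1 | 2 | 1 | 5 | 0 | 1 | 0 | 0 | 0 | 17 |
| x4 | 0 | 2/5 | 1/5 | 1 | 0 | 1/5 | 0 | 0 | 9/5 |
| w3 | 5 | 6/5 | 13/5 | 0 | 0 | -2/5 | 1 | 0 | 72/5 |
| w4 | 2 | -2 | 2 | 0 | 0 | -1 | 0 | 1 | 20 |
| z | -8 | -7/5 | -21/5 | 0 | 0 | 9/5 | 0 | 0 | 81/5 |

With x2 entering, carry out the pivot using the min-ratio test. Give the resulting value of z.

Ratio test on column x2 — row 1: 17/1 = 17; row 2: (9/5)/(2/5) = 9/2; row 3: (72/5)/(6/5) = 12; row 4: entry -2 ≤ 0. Minimum is 9/2 at row 2 (x4 leaves); pivot element 2/5.
Pivot on row 2; the z-row RHS becomes 81/5 − (-7/5)·(9/2) = 45/2.

45/2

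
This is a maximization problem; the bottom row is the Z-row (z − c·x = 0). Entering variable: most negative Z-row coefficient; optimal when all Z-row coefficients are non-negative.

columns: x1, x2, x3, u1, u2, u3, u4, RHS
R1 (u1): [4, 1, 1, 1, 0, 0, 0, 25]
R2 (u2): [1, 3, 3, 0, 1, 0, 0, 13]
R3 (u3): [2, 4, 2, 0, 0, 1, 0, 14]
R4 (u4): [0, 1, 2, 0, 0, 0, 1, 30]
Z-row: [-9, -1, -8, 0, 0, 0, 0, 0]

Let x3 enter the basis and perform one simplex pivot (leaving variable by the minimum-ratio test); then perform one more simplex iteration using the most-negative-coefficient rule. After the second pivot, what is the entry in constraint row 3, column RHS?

4

Ratio test on column x3 — row 1: 25/1 = 25; row 2: 13/3 = 13/3; row 3: 14/2 = 7; row 4: 30/2 = 15. Minimum is 13/3 at row 2 (u2 leaves); pivot element 3.
Divide row 2 by 3; eliminate column x3 from the other rows.
Second iteration: most negative Z-row entry is -19/3 in column x1, so x1 enters.
Ratio test on column x1 — row 1: (62/3)/(11/3) = 62/11; row 2: (13/3)/(1/3) = 13; row 3: (16/3)/(4/3) = 4; row 4: entry -2/3 ≤ 0. Minimum is 4 at row 3 (u3 leaves); pivot element 4/3.
Divide row 3 by 4/3; eliminate column x1 from the other rows.
After both pivots, the entry at constraint row 3, column RHS is 4.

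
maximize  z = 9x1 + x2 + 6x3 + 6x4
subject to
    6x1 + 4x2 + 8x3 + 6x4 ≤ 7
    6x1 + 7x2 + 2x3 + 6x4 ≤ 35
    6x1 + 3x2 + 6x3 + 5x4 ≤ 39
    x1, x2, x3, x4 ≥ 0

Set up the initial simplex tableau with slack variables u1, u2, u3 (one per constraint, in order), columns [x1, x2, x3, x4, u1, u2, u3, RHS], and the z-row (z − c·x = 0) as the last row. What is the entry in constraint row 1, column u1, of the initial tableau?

1

Slack u1 belongs to constraint 1; its column is the unit vector e_1, so the entry in row 1 is 1.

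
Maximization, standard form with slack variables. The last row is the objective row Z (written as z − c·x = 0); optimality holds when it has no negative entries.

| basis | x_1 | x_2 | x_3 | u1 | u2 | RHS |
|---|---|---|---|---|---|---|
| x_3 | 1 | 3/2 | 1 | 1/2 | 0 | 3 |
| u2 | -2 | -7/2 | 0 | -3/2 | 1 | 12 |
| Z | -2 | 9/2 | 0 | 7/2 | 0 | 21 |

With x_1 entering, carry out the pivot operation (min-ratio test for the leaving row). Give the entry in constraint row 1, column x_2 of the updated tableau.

3/2

Ratio test on column x_1 — row 1: 3/1 = 3; row 2: entry -2 ≤ 0. Minimum is 3 at row 1 (x_3 leaves); pivot element 1.
Divide row 1 by 1; eliminate column x_1 from the other rows.
In the new row 1, the x_2 entry is the old entry divided by the pivot: (3/2)/1 = 3/2.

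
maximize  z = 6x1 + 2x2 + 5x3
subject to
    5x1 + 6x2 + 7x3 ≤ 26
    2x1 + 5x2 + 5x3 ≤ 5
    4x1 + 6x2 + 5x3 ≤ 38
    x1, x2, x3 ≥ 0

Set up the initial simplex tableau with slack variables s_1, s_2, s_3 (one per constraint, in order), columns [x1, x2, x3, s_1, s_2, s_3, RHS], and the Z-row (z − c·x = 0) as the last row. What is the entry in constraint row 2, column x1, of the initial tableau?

2

Constraint 2 has coefficient 2 on x1.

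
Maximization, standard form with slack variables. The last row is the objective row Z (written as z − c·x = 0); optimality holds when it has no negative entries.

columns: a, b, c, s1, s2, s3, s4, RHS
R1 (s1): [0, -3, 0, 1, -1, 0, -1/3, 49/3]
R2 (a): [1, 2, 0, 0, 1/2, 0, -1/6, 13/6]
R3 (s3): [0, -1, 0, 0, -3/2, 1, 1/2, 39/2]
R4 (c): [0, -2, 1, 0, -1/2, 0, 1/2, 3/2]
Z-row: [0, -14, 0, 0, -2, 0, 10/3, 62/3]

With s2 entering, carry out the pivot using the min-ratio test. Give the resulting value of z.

Ratio test on column s2 — row 1: entry -1 ≤ 0; row 2: (13/6)/(1/2) = 13/3; row 3: entry -3/2 ≤ 0; row 4: entry -1/2 ≤ 0. Minimum is 13/3 at row 2 (a leaves); pivot element 1/2.
Pivot on row 2; the Z-row RHS becomes 62/3 − (-2)·(13/3) = 88/3.

88/3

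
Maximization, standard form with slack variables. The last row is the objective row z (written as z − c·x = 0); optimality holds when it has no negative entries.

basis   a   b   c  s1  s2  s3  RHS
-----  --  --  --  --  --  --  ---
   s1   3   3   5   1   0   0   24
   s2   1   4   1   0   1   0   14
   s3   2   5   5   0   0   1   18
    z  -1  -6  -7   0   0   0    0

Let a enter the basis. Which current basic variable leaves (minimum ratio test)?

s1

Column a entries and ratios — s1: 24/3 = 8; s2: 14/1 = 14; s3: 18/2 = 9.
Smallest ratio is 8 in the row of s1, so s1 leaves.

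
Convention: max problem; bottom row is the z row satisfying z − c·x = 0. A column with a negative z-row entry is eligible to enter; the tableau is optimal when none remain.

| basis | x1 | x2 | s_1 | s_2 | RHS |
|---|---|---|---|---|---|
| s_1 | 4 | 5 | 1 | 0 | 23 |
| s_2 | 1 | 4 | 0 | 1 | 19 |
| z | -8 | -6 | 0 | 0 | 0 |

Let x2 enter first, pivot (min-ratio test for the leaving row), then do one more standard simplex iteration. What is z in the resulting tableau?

Ratio test on column x2 — row 1: 23/5 = 23/5; row 2: 19/4 = 19/4. Minimum is 23/5 at row 1 (s_1 leaves); pivot element 5.
Pivot on row 1; the z-row RHS becomes 0 − (-6)·(23/5) = 138/5.
Next entering variable (most negative z-row entry -16/5): x1.
Ratio test on column x1 — row 1: (23/5)/(4/5) = 23/4; row 2: entry -11/5 ≤ 0. Minimum is 23/4 at row 1 (x2 leaves); pivot element 4/5.
After the second pivot the z-row RHS is 138/5 − (-16/5)·(23/4) = 46.

46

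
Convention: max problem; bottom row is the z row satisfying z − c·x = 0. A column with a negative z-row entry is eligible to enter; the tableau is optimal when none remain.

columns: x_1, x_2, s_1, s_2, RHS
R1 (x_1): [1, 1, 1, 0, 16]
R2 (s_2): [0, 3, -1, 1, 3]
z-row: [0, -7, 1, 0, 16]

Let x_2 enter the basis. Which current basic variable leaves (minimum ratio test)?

Column x_2 entries and ratios — x_1: 16/1 = 16; s_2: 3/3 = 1.
Smallest ratio is 1 in the row of s_2, so s_2 leaves.

s_2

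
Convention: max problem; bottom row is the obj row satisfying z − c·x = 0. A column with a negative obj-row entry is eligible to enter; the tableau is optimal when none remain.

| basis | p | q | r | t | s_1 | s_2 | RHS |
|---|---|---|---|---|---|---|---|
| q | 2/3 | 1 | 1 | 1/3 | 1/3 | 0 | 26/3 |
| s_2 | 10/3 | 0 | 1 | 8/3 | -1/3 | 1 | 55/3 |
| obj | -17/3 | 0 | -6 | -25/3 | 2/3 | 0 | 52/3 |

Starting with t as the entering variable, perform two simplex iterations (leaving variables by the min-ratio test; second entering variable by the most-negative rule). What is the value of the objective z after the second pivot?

669/7

Ratio test on column t — row 1: (26/3)/(1/3) = 26; row 2: (55/3)/(8/3) = 55/8. Minimum is 55/8 at row 2 (s_2 leaves); pivot element 8/3.
Pivot on row 2; the obj-row RHS becomes 52/3 − (-25/3)·(55/8) = 597/8.
Next entering variable (most negative obj-row entry -23/8): r.
Ratio test on column r — row 1: (51/8)/(7/8) = 51/7; row 2: (55/8)/(3/8) = 55/3. Minimum is 51/7 at row 1 (q leaves); pivot element 7/8.
After the second pivot the obj-row RHS is 597/8 − (-23/8)·(51/7) = 669/7.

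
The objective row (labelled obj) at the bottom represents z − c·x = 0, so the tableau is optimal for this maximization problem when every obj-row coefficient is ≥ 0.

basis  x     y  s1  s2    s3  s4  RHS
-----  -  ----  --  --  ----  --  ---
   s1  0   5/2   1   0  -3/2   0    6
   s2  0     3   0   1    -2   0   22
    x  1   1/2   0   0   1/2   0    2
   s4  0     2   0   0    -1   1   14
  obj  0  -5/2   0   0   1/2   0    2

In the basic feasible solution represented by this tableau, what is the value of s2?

s2 is basic (row 2); its value is the RHS of that row, 22.

22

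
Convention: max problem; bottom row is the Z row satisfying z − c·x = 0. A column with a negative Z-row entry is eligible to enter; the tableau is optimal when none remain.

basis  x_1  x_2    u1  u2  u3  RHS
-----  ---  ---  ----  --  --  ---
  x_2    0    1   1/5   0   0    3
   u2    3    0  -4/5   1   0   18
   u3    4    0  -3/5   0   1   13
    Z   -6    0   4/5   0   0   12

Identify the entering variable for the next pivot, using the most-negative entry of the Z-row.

Negative Z-row entries: x_1: -6.
The most negative is -6 in column x_1, so x_1 enters.

x_1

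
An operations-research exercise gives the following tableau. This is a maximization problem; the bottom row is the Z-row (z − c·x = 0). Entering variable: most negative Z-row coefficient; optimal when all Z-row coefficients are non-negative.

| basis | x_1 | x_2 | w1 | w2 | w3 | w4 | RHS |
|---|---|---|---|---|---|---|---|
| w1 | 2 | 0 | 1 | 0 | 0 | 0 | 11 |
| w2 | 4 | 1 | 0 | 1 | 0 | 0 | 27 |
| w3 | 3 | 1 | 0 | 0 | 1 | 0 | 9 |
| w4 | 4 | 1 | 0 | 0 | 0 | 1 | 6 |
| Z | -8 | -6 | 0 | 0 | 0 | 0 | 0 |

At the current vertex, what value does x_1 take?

0

x_1 is not in the basis, so in the current basic feasible solution x_1 = 0.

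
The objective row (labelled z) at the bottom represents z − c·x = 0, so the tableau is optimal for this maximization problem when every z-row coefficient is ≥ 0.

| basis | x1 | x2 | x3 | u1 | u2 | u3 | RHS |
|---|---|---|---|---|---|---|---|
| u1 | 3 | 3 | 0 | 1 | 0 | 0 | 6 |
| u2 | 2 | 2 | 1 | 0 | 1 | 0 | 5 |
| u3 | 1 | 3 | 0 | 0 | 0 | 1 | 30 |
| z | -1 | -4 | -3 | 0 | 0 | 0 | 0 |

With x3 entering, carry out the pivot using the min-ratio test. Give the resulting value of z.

Ratio test on column x3 — row 1: entry 0 ≤ 0; row 2: 5/1 = 5; row 3: entry 0 ≤ 0. Minimum is 5 at row 2 (u2 leaves); pivot element 1.
Pivot on row 2; the z-row RHS becomes 0 − (-3)·5 = 15.

15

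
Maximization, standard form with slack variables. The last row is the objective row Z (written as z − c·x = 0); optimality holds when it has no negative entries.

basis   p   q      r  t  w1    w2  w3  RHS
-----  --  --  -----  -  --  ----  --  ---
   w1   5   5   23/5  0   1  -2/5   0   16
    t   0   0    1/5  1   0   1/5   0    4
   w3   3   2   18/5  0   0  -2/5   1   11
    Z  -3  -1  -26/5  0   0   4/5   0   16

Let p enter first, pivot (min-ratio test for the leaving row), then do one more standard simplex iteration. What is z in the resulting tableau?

Ratio test on column p — row 1: 16/5 = 16/5; row 2: entry 0 ≤ 0; row 3: 11/3 = 11/3. Minimum is 16/5 at row 1 (w1 leaves); pivot element 5.
Pivot on row 1; the Z-row RHS becomes 16 − (-3)·(16/5) = 128/5.
Next entering variable (most negative Z-row entry -61/25): r.
Ratio test on column r — row 1: (16/5)/(23/25) = 80/23; row 2: 4/(1/5) = 20; row 3: (7/5)/(21/25) = 5/3. Minimum is 5/3 at row 3 (w3 leaves); pivot element 21/25.
After the second pivot the Z-row RHS is 128/5 − (-61/25)·(5/3) = 89/3.

89/3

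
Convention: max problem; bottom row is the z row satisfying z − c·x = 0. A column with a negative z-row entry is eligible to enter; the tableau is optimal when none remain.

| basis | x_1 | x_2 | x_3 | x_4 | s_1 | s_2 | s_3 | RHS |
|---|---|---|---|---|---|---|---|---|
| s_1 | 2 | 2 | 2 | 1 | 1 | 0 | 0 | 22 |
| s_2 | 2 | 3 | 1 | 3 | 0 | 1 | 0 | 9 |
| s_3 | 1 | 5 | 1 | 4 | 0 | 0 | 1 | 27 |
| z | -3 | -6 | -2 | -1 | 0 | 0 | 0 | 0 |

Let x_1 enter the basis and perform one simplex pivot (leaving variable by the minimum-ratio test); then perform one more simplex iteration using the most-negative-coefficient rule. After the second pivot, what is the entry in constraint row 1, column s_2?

Ratio test on column x_1 — row 1: 22/2 = 11; row 2: 9/2 = 9/2; row 3: 27/1 = 27. Minimum is 9/2 at row 2 (s_2 leaves); pivot element 2.
Divide row 2 by 2; eliminate column x_1 from the other rows.
Second iteration: most negative z-row entry is -3/2 in column x_2, so x_2 enters.
Ratio test on column x_2 — row 1: entry -1 ≤ 0; row 2: (9/2)/(3/2) = 3; row 3: (45/2)/(7/2) = 45/7. Minimum is 3 at row 2 (x_1 leaves); pivot element 3/2.
Divide row 2 by 3/2; eliminate column x_2 from the other rows.
After both pivots, the entry at constraint row 1, column s_2 is -2/3.

-2/3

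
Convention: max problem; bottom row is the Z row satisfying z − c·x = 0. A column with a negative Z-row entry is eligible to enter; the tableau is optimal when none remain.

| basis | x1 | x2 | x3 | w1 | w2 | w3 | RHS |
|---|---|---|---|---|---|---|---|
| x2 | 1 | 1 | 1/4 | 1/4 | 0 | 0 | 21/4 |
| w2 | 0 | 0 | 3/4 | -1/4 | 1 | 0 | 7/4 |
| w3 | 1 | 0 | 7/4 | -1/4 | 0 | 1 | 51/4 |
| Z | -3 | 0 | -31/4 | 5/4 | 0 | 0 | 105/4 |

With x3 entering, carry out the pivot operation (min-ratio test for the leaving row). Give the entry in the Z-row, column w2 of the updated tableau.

31/3

Ratio test on column x3 — row 1: (21/4)/(1/4) = 21; row 2: (7/4)/(3/4) = 7/3; row 3: (51/4)/(7/4) = 51/7. Minimum is 7/3 at row 2 (w2 leaves); pivot element 3/4.
Divide row 2 by 3/4; eliminate column x3 from the other rows.
Z-row update in column w2: 0 − (-31/4)·(4/3) = 31/3.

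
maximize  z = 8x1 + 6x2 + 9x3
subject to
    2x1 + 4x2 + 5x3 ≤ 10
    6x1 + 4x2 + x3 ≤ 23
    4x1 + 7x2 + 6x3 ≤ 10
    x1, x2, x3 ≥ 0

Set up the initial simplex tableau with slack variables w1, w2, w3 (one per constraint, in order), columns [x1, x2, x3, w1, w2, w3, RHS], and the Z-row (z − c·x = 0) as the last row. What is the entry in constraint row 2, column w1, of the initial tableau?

Slack w1 belongs to constraint 1; its column is the unit vector e_1, so the entry in row 2 is 0.

0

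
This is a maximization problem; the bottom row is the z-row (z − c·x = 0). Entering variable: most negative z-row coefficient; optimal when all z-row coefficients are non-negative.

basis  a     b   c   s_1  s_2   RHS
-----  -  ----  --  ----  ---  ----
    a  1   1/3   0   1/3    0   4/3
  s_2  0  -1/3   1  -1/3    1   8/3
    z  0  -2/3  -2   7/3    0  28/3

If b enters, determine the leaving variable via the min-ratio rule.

Column b entries and ratios — a: (4/3)/(1/3) = 4; s_2: -1/3 ≤ 0, skip.
Smallest ratio is 4 in the row of a, so a leaves.

a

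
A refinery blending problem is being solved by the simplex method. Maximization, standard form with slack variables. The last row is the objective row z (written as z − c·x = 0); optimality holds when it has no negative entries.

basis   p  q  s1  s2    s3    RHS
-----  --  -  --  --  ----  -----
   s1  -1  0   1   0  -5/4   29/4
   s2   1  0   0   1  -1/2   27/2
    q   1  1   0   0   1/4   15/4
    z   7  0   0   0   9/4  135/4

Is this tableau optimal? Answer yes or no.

yes

Every z-row coefficient is ≥ 0, so the tableau is optimal.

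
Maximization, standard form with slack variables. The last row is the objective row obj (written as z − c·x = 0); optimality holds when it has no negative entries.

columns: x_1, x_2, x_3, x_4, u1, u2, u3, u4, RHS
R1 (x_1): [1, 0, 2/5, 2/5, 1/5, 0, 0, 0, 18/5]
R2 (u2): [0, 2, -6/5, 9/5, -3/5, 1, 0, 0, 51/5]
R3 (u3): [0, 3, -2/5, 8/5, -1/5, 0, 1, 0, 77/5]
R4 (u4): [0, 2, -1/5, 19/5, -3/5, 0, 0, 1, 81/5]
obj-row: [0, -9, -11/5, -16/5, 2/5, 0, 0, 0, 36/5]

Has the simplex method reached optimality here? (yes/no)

no

The obj-row has a negative entry -9 in column x_2, so it is not optimal.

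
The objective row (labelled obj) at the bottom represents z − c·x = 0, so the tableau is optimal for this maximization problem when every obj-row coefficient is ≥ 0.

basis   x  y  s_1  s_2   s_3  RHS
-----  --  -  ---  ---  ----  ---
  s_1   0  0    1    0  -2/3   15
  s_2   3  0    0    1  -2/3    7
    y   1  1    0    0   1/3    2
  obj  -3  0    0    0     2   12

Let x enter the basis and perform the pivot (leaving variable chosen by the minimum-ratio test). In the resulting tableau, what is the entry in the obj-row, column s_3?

Ratio test on column x — row 1: entry 0 ≤ 0; row 2: 7/3 = 7/3; row 3: 2/1 = 2. Minimum is 2 at row 3 (y leaves); pivot element 1.
Divide row 3 by 1; eliminate column x from the other rows.
obj-row update in column s_3: 2 − (-3)·(1/3) = 3.

3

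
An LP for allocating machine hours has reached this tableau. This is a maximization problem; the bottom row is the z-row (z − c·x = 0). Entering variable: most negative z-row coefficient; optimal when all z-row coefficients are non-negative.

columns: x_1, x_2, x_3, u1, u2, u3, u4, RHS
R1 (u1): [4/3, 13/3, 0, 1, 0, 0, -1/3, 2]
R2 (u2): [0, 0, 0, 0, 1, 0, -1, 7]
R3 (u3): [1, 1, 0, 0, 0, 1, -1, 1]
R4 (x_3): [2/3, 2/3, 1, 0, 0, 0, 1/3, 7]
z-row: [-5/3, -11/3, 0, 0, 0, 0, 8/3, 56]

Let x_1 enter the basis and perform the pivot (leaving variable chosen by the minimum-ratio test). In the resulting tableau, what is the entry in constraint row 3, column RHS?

1

Ratio test on column x_1 — row 1: 2/(4/3) = 3/2; row 2: entry 0 ≤ 0; row 3: 1/1 = 1; row 4: 7/(2/3) = 21/2. Minimum is 1 at row 3 (u3 leaves); pivot element 1.
Divide row 3 by 1; eliminate column x_1 from the other rows.
In the new row 3, the RHS entry is the old entry divided by the pivot: 1/1 = 1.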